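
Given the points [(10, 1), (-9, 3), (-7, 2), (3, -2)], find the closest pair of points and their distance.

Computing all pairwise distances among 4 points:

d((10, 1), (-9, 3)) = 19.105
d((10, 1), (-7, 2)) = 17.0294
d((10, 1), (3, -2)) = 7.6158
d((-9, 3), (-7, 2)) = 2.2361 <-- minimum
d((-9, 3), (3, -2)) = 13.0
d((-7, 2), (3, -2)) = 10.7703

Closest pair: (-9, 3) and (-7, 2) with distance 2.2361

The closest pair is (-9, 3) and (-7, 2) with Euclidean distance 2.2361. For 4 points, brute-force pairwise comparison is shown above. For large n, the divide-and-conquer algorithm (sort by x, recurse on halves, check the dividing strip) achieves O(n log n).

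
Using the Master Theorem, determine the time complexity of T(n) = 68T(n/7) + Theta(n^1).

Master Theorem for T(n) = 68T(n/7) + O(n^1):

a = 68, b = 7, c = 1
log_b(a) = log_7(68) = 2.1684

Case 1: c = 1 < log_7(68) = 2.1684
T(n) = O(n^(log_7 68))

For T(n) = 68T(n/7) + O(n^1): log_7(68) = 2.1684. This is Case 1 of the Master Theorem (c < log_b(a), work dominated by leaves), giving O(n^(log_7 68)).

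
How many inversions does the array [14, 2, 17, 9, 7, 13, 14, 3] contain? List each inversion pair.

Finding inversions in [14, 2, 17, 9, 7, 13, 14, 3]:

(0, 1): arr[0]=14 > arr[1]=2
(0, 3): arr[0]=14 > arr[3]=9
(0, 4): arr[0]=14 > arr[4]=7
(0, 5): arr[0]=14 > arr[5]=13
(0, 7): arr[0]=14 > arr[7]=3
(2, 3): arr[2]=17 > arr[3]=9
(2, 4): arr[2]=17 > arr[4]=7
(2, 5): arr[2]=17 > arr[5]=13
(2, 6): arr[2]=17 > arr[6]=14
(2, 7): arr[2]=17 > arr[7]=3
(3, 4): arr[3]=9 > arr[4]=7
(3, 7): arr[3]=9 > arr[7]=3
(4, 7): arr[4]=7 > arr[7]=3
(5, 7): arr[5]=13 > arr[7]=3
(6, 7): arr[6]=14 > arr[7]=3

Total inversions: 15

The array has 15 inversion(s): (0,1), (0,3), (0,4), (0,5), (0,7), (2,3), (2,4), (2,5), (2,6), (2,7), (3,4), (3,7), (4,7), (5,7), (6,7). Each pair (i,j) satisfies i < j and arr[i] > arr[j].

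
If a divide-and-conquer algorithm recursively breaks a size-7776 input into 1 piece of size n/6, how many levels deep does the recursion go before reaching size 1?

For divide and conquer with division factor 6:

Problem sizes at each level:
Level 0: 7776
Level 1: 1296
Level 2: 216
Level 3: 36
Level 4: 6
Level 5: 1

The root is level 0 and the size-1 base case is level 5 (the tree spans levels 0 through 5, i.e. 6 levels counting the root), so the depth is the number of divisions: log_6(7776) = 5

The recursion tree depth is log_6(7776) = 5. At each level, the problem size is divided by 6, so it takes 5 divisions to reduce to a base case of size 1. The algorithm makes 1 recursive call at each level.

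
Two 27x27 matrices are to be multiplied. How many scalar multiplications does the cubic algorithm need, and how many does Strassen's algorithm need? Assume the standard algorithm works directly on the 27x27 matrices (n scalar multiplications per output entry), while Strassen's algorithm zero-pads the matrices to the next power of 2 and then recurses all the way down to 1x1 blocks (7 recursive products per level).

Matrix multiplication for 27x27 matrices:

Strassen's algorithm requires power-of-2 dimensions. Pad 27x27 to 32x32 (next power of 2).

Standard algorithm: 27^3 = 19683 multiplications
Strassen's algorithm: 7^(log2(32)) = 7^5 = 16807 multiplications
Savings: 19683 - 16807 = 2876 multiplications

Standard: 19683 multiplications (27^3). Strassen: 16807 multiplications (7^5, after padding to 32x32). Strassen reduces 8 recursive multiplications to 7 at each level.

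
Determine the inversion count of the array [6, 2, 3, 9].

Finding inversions in [6, 2, 3, 9]:

(0, 1): arr[0]=6 > arr[1]=2
(0, 2): arr[0]=6 > arr[2]=3

Total inversions: 2

The array has 2 inversion(s): (0,1), (0,2). Each pair (i,j) satisfies i < j and arr[i] > arr[j].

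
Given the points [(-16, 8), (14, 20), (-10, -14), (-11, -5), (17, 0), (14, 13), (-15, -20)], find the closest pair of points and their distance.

Computing all pairwise distances among 7 points:

d((-16, 8), (14, 20)) = 32.311
d((-16, 8), (-10, -14)) = 22.8035
d((-16, 8), (-11, -5)) = 13.9284
d((-16, 8), (17, 0)) = 33.9559
d((-16, 8), (14, 13)) = 30.4138
d((-16, 8), (-15, -20)) = 28.0179
d((14, 20), (-10, -14)) = 41.6173
d((14, 20), (-11, -5)) = 35.3553
d((14, 20), (17, 0)) = 20.2237
d((14, 20), (14, 13)) = 7.0 <-- minimum
d((14, 20), (-15, -20)) = 49.4065
d((-10, -14), (-11, -5)) = 9.0554
d((-10, -14), (17, 0)) = 30.4138
d((-10, -14), (14, 13)) = 36.1248
d((-10, -14), (-15, -20)) = 7.8102
d((-11, -5), (17, 0)) = 28.4429
d((-11, -5), (14, 13)) = 30.8058
d((-11, -5), (-15, -20)) = 15.5242
d((17, 0), (14, 13)) = 13.3417
d((17, 0), (-15, -20)) = 37.7359
d((14, 13), (-15, -20)) = 43.9318

Closest pair: (14, 20) and (14, 13) with distance 7.0

The closest pair is (14, 20) and (14, 13) with Euclidean distance 7.0. For 7 points, brute-force pairwise comparison is shown above. For large n, the divide-and-conquer algorithm (sort by x, recurse on halves, check the dividing strip) achieves O(n log n).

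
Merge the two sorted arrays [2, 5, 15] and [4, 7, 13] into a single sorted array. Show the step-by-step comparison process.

Merging process:

Compare 2 vs 4: take 2 from left. Merged: [2]
Compare 5 vs 4: take 4 from right. Merged: [2, 4]
Compare 5 vs 7: take 5 from left. Merged: [2, 4, 5]
Compare 15 vs 7: take 7 from right. Merged: [2, 4, 5, 7]
Compare 15 vs 13: take 13 from right. Merged: [2, 4, 5, 7, 13]
Append remaining from left: [15]. Merged: [2, 4, 5, 7, 13, 15]

Final merged array: [2, 4, 5, 7, 13, 15]
Total comparisons: 5

The merged array is [2, 4, 5, 7, 13, 15], requiring 5 comparisons. The merge step runs in O(n) time where n is the total number of elements.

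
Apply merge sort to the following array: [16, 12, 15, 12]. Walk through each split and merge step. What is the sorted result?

Merge sort trace:

Split: [16, 12, 15, 12] -> [16, 12] and [15, 12]
  Split: [16, 12] -> [16] and [12]
  Merge: [16] + [12] -> [12, 16]
  Split: [15, 12] -> [15] and [12]
  Merge: [15] + [12] -> [12, 15]
Merge: [12, 16] + [12, 15] -> [12, 12, 15, 16]

Final sorted array: [12, 12, 15, 16]

The merge sort proceeds by recursively splitting the array and merging sorted halves.
After all merges, the sorted array is [12, 12, 15, 16].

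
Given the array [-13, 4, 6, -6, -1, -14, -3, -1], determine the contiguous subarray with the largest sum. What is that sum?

Using Kadane's algorithm on [-13, 4, 6, -6, -1, -14, -3, -1]:

Scanning through the array:
Position 1 (value 4): max_ending_here = 4, max_so_far = 4
Position 2 (value 6): max_ending_here = 10, max_so_far = 10
Position 3 (value -6): max_ending_here = 4, max_so_far = 10
Position 4 (value -1): max_ending_here = 3, max_so_far = 10
Position 5 (value -14): max_ending_here = -11, max_so_far = 10
Position 6 (value -3): max_ending_here = -3, max_so_far = 10
Position 7 (value -1): max_ending_here = -1, max_so_far = 10

Maximum subarray: [4, 6]
Maximum sum: 10

The maximum subarray is [4, 6] with sum 10. This subarray runs from index 1 to index 2.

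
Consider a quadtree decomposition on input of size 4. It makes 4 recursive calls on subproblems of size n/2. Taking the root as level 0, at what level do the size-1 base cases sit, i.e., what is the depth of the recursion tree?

For divide and conquer with division factor 2:

Problem sizes at each level:
Level 0: 4
Level 1: 2
Level 2: 1

The root is level 0 and the size-1 base case is level 2 (the tree spans levels 0 through 2, i.e. 3 levels counting the root), so the depth is the number of divisions: log_2(4) = 2

The recursion tree depth is log_2(4) = 2. At each level, the problem size is divided by 2, so it takes 2 divisions to reduce to a base case of size 1. The algorithm makes 4 recursive calls at each level.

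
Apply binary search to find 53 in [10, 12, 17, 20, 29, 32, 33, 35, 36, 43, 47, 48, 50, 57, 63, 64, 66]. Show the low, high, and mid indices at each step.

Binary search for 53 in [10, 12, 17, 20, 29, 32, 33, 35, 36, 43, 47, 48, 50, 57, 63, 64, 66]:

lo=0, hi=16, mid=8, arr[mid]=36 -> 36 < 53, search right half
lo=9, hi=16, mid=12, arr[mid]=50 -> 50 < 53, search right half
lo=13, hi=16, mid=14, arr[mid]=63 -> 63 > 53, search left half
lo=13, hi=13, mid=13, arr[mid]=57 -> 57 > 53, search left half
lo=13 > hi=12, target 53 not found

Binary search determines that 53 is not in the array after 4 comparisons. The search space was exhausted without finding the target.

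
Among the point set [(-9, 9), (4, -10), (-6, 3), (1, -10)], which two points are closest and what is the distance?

Computing all pairwise distances among 4 points:

d((-9, 9), (4, -10)) = 23.0217
d((-9, 9), (-6, 3)) = 6.7082
d((-9, 9), (1, -10)) = 21.4709
d((4, -10), (-6, 3)) = 16.4012
d((4, -10), (1, -10)) = 3.0 <-- minimum
d((-6, 3), (1, -10)) = 14.7648

Closest pair: (4, -10) and (1, -10) with distance 3.0

The closest pair is (4, -10) and (1, -10) with Euclidean distance 3.0. For 4 points, brute-force pairwise comparison is shown above. For large n, the divide-and-conquer algorithm (sort by x, recurse on halves, check the dividing strip) achieves O(n log n).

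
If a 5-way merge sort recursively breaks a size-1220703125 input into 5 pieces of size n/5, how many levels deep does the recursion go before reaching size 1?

For divide and conquer with division factor 5:

Problem sizes at each level:
Level 0: 1220703125
Level 1: 244140625
Level 2: 48828125
Level 3: 9765625
Level 4: 1953125
Level 5: 390625
Level 6: 78125
Level 7: 15625
Level 8: 3125
Level 9: 625
Level 10: 125
Level 11: 25
Level 12: 5
Level 13: 1

The root is level 0 and the size-1 base case is level 13 (the tree spans levels 0 through 13, i.e. 14 levels counting the root), so the depth is the number of divisions: log_5(1220703125) = 13

The recursion tree depth is log_5(1220703125) = 13. At each level, the problem size is divided by 5, so it takes 13 divisions to reduce to a base case of size 1. The algorithm makes 5 recursive calls at each level.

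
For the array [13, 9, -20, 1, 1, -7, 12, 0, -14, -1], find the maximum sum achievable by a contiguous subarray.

Using Kadane's algorithm on [13, 9, -20, 1, 1, -7, 12, 0, -14, -1]:

Scanning through the array:
Position 1 (value 9): max_ending_here = 22, max_so_far = 22
Position 2 (value -20): max_ending_here = 2, max_so_far = 22
Position 3 (value 1): max_ending_here = 3, max_so_far = 22
Position 4 (value 1): max_ending_here = 4, max_so_far = 22
Position 5 (value -7): max_ending_here = -3, max_so_far = 22
Position 6 (value 12): max_ending_here = 12, max_so_far = 22
Position 7 (value 0): max_ending_here = 12, max_so_far = 22
Position 8 (value -14): max_ending_here = -2, max_so_far = 22
Position 9 (value -1): max_ending_here = -1, max_so_far = 22

Maximum subarray: [13, 9]
Maximum sum: 22

The maximum subarray is [13, 9] with sum 22. This subarray runs from index 0 to index 1.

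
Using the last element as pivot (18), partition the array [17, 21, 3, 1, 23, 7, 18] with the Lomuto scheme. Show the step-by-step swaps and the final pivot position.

Lomuto partition with pivot = 18:

Initial array: [17, 21, 3, 1, 23, 7, 18]

arr[0]=17 <= 18: swap with position 0, array becomes [17, 21, 3, 1, 23, 7, 18]
arr[1]=21 > 18: no swap
arr[2]=3 <= 18: swap with position 1, array becomes [17, 3, 21, 1, 23, 7, 18]
arr[3]=1 <= 18: swap with position 2, array becomes [17, 3, 1, 21, 23, 7, 18]
arr[4]=23 > 18: no swap
arr[5]=7 <= 18: swap with position 3, array becomes [17, 3, 1, 7, 23, 21, 18]

Place pivot at position 4: [17, 3, 1, 7, 18, 21, 23]
Pivot position: 4

After partitioning with pivot 18, the array becomes [17, 3, 1, 7, 18, 21, 23]. The pivot is placed at index 4. All elements to the left of the pivot are <= 18, and all elements to the right are > 18.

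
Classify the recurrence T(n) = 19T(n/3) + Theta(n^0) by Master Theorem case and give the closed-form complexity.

Master Theorem for T(n) = 19T(n/3) + O(n^0):

a = 19, b = 3, c = 0
log_b(a) = log_3(19) = 2.6801

Case 1: c = 0 < log_3(19) = 2.6801
T(n) = O(n^(log_3 19))

For T(n) = 19T(n/3) + O(n^0): log_3(19) = 2.6801. This is Case 1 of the Master Theorem (c < log_b(a), work dominated by leaves), giving O(n^(log_3 19)).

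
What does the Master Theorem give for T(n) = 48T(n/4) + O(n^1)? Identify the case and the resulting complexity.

Master Theorem for T(n) = 48T(n/4) + O(n^1):

a = 48, b = 4, c = 1
log_b(a) = log_4(48) = 2.7925

Case 1: c = 1 < log_4(48) = 2.7925
T(n) = O(n^(log_4 48))

For T(n) = 48T(n/4) + O(n^1): log_4(48) = 2.7925. This is Case 1 of the Master Theorem (c < log_b(a), work dominated by leaves), giving O(n^(log_4 48)).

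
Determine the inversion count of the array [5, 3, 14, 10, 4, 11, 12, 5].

Finding inversions in [5, 3, 14, 10, 4, 11, 12, 5]:

(0, 1): arr[0]=5 > arr[1]=3
(0, 4): arr[0]=5 > arr[4]=4
(2, 3): arr[2]=14 > arr[3]=10
(2, 4): arr[2]=14 > arr[4]=4
(2, 5): arr[2]=14 > arr[5]=11
(2, 6): arr[2]=14 > arr[6]=12
(2, 7): arr[2]=14 > arr[7]=5
(3, 4): arr[3]=10 > arr[4]=4
(3, 7): arr[3]=10 > arr[7]=5
(5, 7): arr[5]=11 > arr[7]=5
(6, 7): arr[6]=12 > arr[7]=5

Total inversions: 11

The array has 11 inversion(s): (0,1), (0,4), (2,3), (2,4), (2,5), (2,6), (2,7), (3,4), (3,7), (5,7), (6,7). Each pair (i,j) satisfies i < j and arr[i] > arr[j].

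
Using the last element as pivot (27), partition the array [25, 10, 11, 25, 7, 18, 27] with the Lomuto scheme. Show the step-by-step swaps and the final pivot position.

Lomuto partition with pivot = 27:

Initial array: [25, 10, 11, 25, 7, 18, 27]

arr[0]=25 <= 27: swap with position 0, array becomes [25, 10, 11, 25, 7, 18, 27]
arr[1]=10 <= 27: swap with position 1, array becomes [25, 10, 11, 25, 7, 18, 27]
arr[2]=11 <= 27: swap with position 2, array becomes [25, 10, 11, 25, 7, 18, 27]
arr[3]=25 <= 27: swap with position 3, array becomes [25, 10, 11, 25, 7, 18, 27]
arr[4]=7 <= 27: swap with position 4, array becomes [25, 10, 11, 25, 7, 18, 27]
arr[5]=18 <= 27: swap with position 5, array becomes [25, 10, 11, 25, 7, 18, 27]

Place pivot at position 6: [25, 10, 11, 25, 7, 18, 27]
Pivot position: 6

After partitioning with pivot 27, the array becomes [25, 10, 11, 25, 7, 18, 27]. The pivot is placed at index 6. All elements to the left of the pivot are <= 27, and all elements to the right are > 27.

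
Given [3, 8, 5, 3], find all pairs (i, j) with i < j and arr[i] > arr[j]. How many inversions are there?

Finding inversions in [3, 8, 5, 3]:

(1, 2): arr[1]=8 > arr[2]=5
(1, 3): arr[1]=8 > arr[3]=3
(2, 3): arr[2]=5 > arr[3]=3

Total inversions: 3

The array has 3 inversion(s): (1,2), (1,3), (2,3). Each pair (i,j) satisfies i < j and arr[i] > arr[j].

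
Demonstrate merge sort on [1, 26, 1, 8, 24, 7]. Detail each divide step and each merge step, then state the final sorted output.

Merge sort trace:

Split: [1, 26, 1, 8, 24, 7] -> [1, 26, 1] and [8, 24, 7]
  Split: [1, 26, 1] -> [1] and [26, 1]
    Split: [26, 1] -> [26] and [1]
    Merge: [26] + [1] -> [1, 26]
  Merge: [1] + [1, 26] -> [1, 1, 26]
  Split: [8, 24, 7] -> [8] and [24, 7]
    Split: [24, 7] -> [24] and [7]
    Merge: [24] + [7] -> [7, 24]
  Merge: [8] + [7, 24] -> [7, 8, 24]
Merge: [1, 1, 26] + [7, 8, 24] -> [1, 1, 7, 8, 24, 26]

Final sorted array: [1, 1, 7, 8, 24, 26]

The merge sort proceeds by recursively splitting the array and merging sorted halves.
After all merges, the sorted array is [1, 1, 7, 8, 24, 26].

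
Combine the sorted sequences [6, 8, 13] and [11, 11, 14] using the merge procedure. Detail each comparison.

Merging process:

Compare 6 vs 11: take 6 from left. Merged: [6]
Compare 8 vs 11: take 8 from left. Merged: [6, 8]
Compare 13 vs 11: take 11 from right. Merged: [6, 8, 11]
Compare 13 vs 11: take 11 from right. Merged: [6, 8, 11, 11]
Compare 13 vs 14: take 13 from left. Merged: [6, 8, 11, 11, 13]
Append remaining from right: [14]. Merged: [6, 8, 11, 11, 13, 14]

Final merged array: [6, 8, 11, 11, 13, 14]
Total comparisons: 5

The merged array is [6, 8, 11, 11, 13, 14], requiring 5 comparisons. The merge step runs in O(n) time where n is the total number of elements.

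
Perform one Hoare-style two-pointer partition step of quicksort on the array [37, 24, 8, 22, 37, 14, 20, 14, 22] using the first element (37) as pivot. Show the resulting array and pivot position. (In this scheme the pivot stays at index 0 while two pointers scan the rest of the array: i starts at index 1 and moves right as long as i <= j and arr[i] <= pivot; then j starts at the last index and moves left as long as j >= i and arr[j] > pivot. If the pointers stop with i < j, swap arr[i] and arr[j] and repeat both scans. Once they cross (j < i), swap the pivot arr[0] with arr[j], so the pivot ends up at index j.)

Hoare-style two-pointer partition with pivot = 37:

Initial array: [37, 24, 8, 22, 37, 14, 20, 14, 22]

Pointers start at i = 1, j = 8.
i ends at 9, j ends at 8: the pointers have crossed (j < i), so scanning stops.

Swap pivot arr[0] with arr[8] to place pivot at position 8: [22, 24, 8, 22, 37, 14, 20, 14, 37]
Pivot position: 8

After partitioning with pivot 37, the array becomes [22, 24, 8, 22, 37, 14, 20, 14, 37]. The pivot is placed at index 8. All elements to the left of the pivot are <= 37, and all elements to the right are > 37.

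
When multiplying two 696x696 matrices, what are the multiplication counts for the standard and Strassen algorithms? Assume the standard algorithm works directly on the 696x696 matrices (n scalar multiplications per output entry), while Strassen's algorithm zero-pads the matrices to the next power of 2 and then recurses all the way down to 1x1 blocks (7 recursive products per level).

Matrix multiplication for 696x696 matrices:

Strassen's algorithm requires power-of-2 dimensions. Pad 696x696 to 1024x1024 (next power of 2).

Standard algorithm: 696^3 = 337153536 multiplications
Strassen's algorithm: 7^(log2(1024)) = 7^10 = 282475249 multiplications
Savings: 337153536 - 282475249 = 54678287 multiplications

Standard: 337153536 multiplications (696^3). Strassen: 282475249 multiplications (7^10, after padding to 1024x1024). Strassen reduces 8 recursive multiplications to 7 at each level.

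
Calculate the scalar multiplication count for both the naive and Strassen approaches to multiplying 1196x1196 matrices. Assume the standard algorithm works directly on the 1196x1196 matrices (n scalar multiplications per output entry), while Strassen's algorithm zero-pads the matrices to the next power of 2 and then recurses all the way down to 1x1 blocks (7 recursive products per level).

Matrix multiplication for 1196x1196 matrices:

Strassen's algorithm requires power-of-2 dimensions. Pad 1196x1196 to 2048x2048 (next power of 2).

Standard algorithm: 1196^3 = 1710777536 multiplications
Strassen's algorithm: 7^(log2(2048)) = 7^11 = 1977326743 multiplications
Difference: 1710777536 - 1977326743 = -266549207 (Strassen uses MORE here due to padding overhead — for small or just-over-power-of-2 n, padding can outweigh the per-level savings)

Standard: 1710777536 multiplications (1196^3). Strassen: 1977326743 multiplications (7^11, after padding to 2048x2048). Strassen reduces 8 recursive multiplications to 7 at each level.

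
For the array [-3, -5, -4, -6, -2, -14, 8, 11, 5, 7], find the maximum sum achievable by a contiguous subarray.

Using Kadane's algorithm on [-3, -5, -4, -6, -2, -14, 8, 11, 5, 7]:

Scanning through the array:
Position 1 (value -5): max_ending_here = -5, max_so_far = -3
Position 2 (value -4): max_ending_here = -4, max_so_far = -3
Position 3 (value -6): max_ending_here = -6, max_so_far = -3
Position 4 (value -2): max_ending_here = -2, max_so_far = -2
Position 5 (value -14): max_ending_here = -14, max_so_far = -2
Position 6 (value 8): max_ending_here = 8, max_so_far = 8
Position 7 (value 11): max_ending_here = 19, max_so_far = 19
Position 8 (value 5): max_ending_here = 24, max_so_far = 24
Position 9 (value 7): max_ending_here = 31, max_so_far = 31

Maximum subarray: [8, 11, 5, 7]
Maximum sum: 31

The maximum subarray is [8, 11, 5, 7] with sum 31. This subarray runs from index 6 to index 9.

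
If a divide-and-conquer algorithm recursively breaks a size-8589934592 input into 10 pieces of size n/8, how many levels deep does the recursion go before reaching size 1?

For divide and conquer with division factor 8:

Problem sizes at each level:
Level 0: 8589934592
Level 1: 1073741824
Level 2: 134217728
Level 3: 16777216
Level 4: 2097152
Level 5: 262144
Level 6: 32768
Level 7: 4096
Level 8: 512
Level 9: 64
Level 10: 8
Level 11: 1

The root is level 0 and the size-1 base case is level 11 (the tree spans levels 0 through 11, i.e. 12 levels counting the root), so the depth is the number of divisions: log_8(8589934592) = 11

The recursion tree depth is log_8(8589934592) = 11. At each level, the problem size is divided by 8, so it takes 11 divisions to reduce to a base case of size 1. The algorithm makes 10 recursive calls at each level.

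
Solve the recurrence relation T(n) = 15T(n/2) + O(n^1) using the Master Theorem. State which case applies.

Master Theorem for T(n) = 15T(n/2) + O(n^1):

a = 15, b = 2, c = 1
log_b(a) = log_2(15) = 3.9069

Case 1: c = 1 < log_2(15) = 3.9069
T(n) = O(n^(log_2 15))

For T(n) = 15T(n/2) + O(n^1): log_2(15) = 3.9069. This is Case 1 of the Master Theorem (c < log_b(a), work dominated by leaves), giving O(n^(log_2 15)).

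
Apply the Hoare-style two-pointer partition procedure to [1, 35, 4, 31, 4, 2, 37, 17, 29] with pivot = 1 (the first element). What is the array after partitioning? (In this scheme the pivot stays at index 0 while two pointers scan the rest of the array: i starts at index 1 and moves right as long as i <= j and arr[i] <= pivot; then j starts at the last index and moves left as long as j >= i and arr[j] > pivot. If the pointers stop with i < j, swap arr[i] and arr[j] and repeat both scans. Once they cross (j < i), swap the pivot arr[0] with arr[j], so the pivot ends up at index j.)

Hoare-style two-pointer partition with pivot = 1:

Initial array: [1, 35, 4, 31, 4, 2, 37, 17, 29]

Pointers start at i = 1, j = 8.
i ends at 1, j ends at 0: the pointers have crossed (j < i), so scanning stops.

j = 0, so swapping arr[0] with arr[j] leaves the pivot at position 0: [1, 35, 4, 31, 4, 2, 37, 17, 29]
Pivot position: 0

After partitioning with pivot 1, the array becomes [1, 35, 4, 31, 4, 2, 37, 17, 29]. The pivot is placed at index 0. All elements to the left of the pivot are <= 1, and all elements to the right are > 1.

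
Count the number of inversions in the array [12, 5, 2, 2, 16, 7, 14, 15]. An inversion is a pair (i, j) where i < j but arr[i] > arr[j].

Finding inversions in [12, 5, 2, 2, 16, 7, 14, 15]:

(0, 1): arr[0]=12 > arr[1]=5
(0, 2): arr[0]=12 > arr[2]=2
(0, 3): arr[0]=12 > arr[3]=2
(0, 5): arr[0]=12 > arr[5]=7
(1, 2): arr[1]=5 > arr[2]=2
(1, 3): arr[1]=5 > arr[3]=2
(4, 5): arr[4]=16 > arr[5]=7
(4, 6): arr[4]=16 > arr[6]=14
(4, 7): arr[4]=16 > arr[7]=15

Total inversions: 9

The array has 9 inversion(s): (0,1), (0,2), (0,3), (0,5), (1,2), (1,3), (4,5), (4,6), (4,7). Each pair (i,j) satisfies i < j and arr[i] > arr[j].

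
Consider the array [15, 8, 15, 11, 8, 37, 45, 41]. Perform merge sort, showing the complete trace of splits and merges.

Merge sort trace:

Split: [15, 8, 15, 11, 8, 37, 45, 41] -> [15, 8, 15, 11] and [8, 37, 45, 41]
  Split: [15, 8, 15, 11] -> [15, 8] and [15, 11]
    Split: [15, 8] -> [15] and [8]
    Merge: [15] + [8] -> [8, 15]
    Split: [15, 11] -> [15] and [11]
    Merge: [15] + [11] -> [11, 15]
  Merge: [8, 15] + [11, 15] -> [8, 11, 15, 15]
  Split: [8, 37, 45, 41] -> [8, 37] and [45, 41]
    Split: [8, 37] -> [8] and [37]
    Merge: [8] + [37] -> [8, 37]
    Split: [45, 41] -> [45] and [41]
    Merge: [45] + [41] -> [41, 45]
  Merge: [8, 37] + [41, 45] -> [8, 37, 41, 45]
Merge: [8, 11, 15, 15] + [8, 37, 41, 45] -> [8, 8, 11, 15, 15, 37, 41, 45]

Final sorted array: [8, 8, 11, 15, 15, 37, 41, 45]

The merge sort proceeds by recursively splitting the array and merging sorted halves.
After all merges, the sorted array is [8, 8, 11, 15, 15, 37, 41, 45].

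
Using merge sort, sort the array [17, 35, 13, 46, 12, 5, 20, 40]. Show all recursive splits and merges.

Merge sort trace:

Split: [17, 35, 13, 46, 12, 5, 20, 40] -> [17, 35, 13, 46] and [12, 5, 20, 40]
  Split: [17, 35, 13, 46] -> [17, 35] and [13, 46]
    Split: [17, 35] -> [17] and [35]
    Merge: [17] + [35] -> [17, 35]
    Split: [13, 46] -> [13] and [46]
    Merge: [13] + [46] -> [13, 46]
  Merge: [17, 35] + [13, 46] -> [13, 17, 35, 46]
  Split: [12, 5, 20, 40] -> [12, 5] and [20, 40]
    Split: [12, 5] -> [12] and [5]
    Merge: [12] + [5] -> [5, 12]
    Split: [20, 40] -> [20] and [40]
    Merge: [20] + [40] -> [20, 40]
  Merge: [5, 12] + [20, 40] -> [5, 12, 20, 40]
Merge: [13, 17, 35, 46] + [5, 12, 20, 40] -> [5, 12, 13, 17, 20, 35, 40, 46]

Final sorted array: [5, 12, 13, 17, 20, 35, 40, 46]

The merge sort proceeds by recursively splitting the array and merging sorted halves.
After all merges, the sorted array is [5, 12, 13, 17, 20, 35, 40, 46].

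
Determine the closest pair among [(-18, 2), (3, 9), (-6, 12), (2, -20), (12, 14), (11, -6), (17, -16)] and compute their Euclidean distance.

Computing all pairwise distances among 7 points:

d((-18, 2), (3, 9)) = 22.1359
d((-18, 2), (-6, 12)) = 15.6205
d((-18, 2), (2, -20)) = 29.7321
d((-18, 2), (12, 14)) = 32.311
d((-18, 2), (11, -6)) = 30.0832
d((-18, 2), (17, -16)) = 39.3573
d((3, 9), (-6, 12)) = 9.4868 <-- minimum
d((3, 9), (2, -20)) = 29.0172
d((3, 9), (12, 14)) = 10.2956
d((3, 9), (11, -6)) = 17.0
d((3, 9), (17, -16)) = 28.6531
d((-6, 12), (2, -20)) = 32.9848
d((-6, 12), (12, 14)) = 18.1108
d((-6, 12), (11, -6)) = 24.7588
d((-6, 12), (17, -16)) = 36.2353
d((2, -20), (12, 14)) = 35.4401
d((2, -20), (11, -6)) = 16.6433
d((2, -20), (17, -16)) = 15.5242
d((12, 14), (11, -6)) = 20.025
d((12, 14), (17, -16)) = 30.4138
d((11, -6), (17, -16)) = 11.6619

Closest pair: (3, 9) and (-6, 12) with distance 9.4868

The closest pair is (3, 9) and (-6, 12) with Euclidean distance 9.4868. For 7 points, brute-force pairwise comparison is shown above. For large n, the divide-and-conquer algorithm (sort by x, recurse on halves, check the dividing strip) achieves O(n log n).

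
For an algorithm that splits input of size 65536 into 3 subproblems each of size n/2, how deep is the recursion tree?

For divide and conquer with division factor 2:

Problem sizes at each level:
Level 0: 65536
Level 1: 32768
Level 2: 16384
Level 3: 8192
Level 4: 4096
Level 5: 2048
Level 6: 1024
Level 7: 512
Level 8: 256
Level 9: 128
Level 10: 64
Level 11: 32
Level 12: 16
Level 13: 8
Level 14: 4
Level 15: 2
Level 16: 1

The root is level 0 and the size-1 base case is level 16 (the tree spans levels 0 through 16, i.e. 17 levels counting the root), so the depth is the number of divisions: log_2(65536) = 16

The recursion tree depth is log_2(65536) = 16. At each level, the problem size is divided by 2, so it takes 16 divisions to reduce to a base case of size 1. The algorithm makes 3 recursive calls at each level.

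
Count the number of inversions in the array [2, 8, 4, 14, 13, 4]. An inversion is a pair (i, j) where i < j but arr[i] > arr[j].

Finding inversions in [2, 8, 4, 14, 13, 4]:

(1, 2): arr[1]=8 > arr[2]=4
(1, 5): arr[1]=8 > arr[5]=4
(3, 4): arr[3]=14 > arr[4]=13
(3, 5): arr[3]=14 > arr[5]=4
(4, 5): arr[4]=13 > arr[5]=4

Total inversions: 5

The array has 5 inversion(s): (1,2), (1,5), (3,4), (3,5), (4,5). Each pair (i,j) satisfies i < j and arr[i] > arr[j].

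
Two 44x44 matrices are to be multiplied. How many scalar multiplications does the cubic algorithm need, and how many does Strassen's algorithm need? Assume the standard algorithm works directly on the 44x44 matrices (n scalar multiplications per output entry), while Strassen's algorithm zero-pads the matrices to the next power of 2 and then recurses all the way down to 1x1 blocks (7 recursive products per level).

Matrix multiplication for 44x44 matrices:

Strassen's algorithm requires power-of-2 dimensions. Pad 44x44 to 64x64 (next power of 2).

Standard algorithm: 44^3 = 85184 multiplications
Strassen's algorithm: 7^(log2(64)) = 7^6 = 117649 multiplications
Difference: 85184 - 117649 = -32465 (Strassen uses MORE here due to padding overhead — for small or just-over-power-of-2 n, padding can outweigh the per-level savings)

Standard: 85184 multiplications (44^3). Strassen: 117649 multiplications (7^6, after padding to 64x64). Strassen reduces 8 recursive multiplications to 7 at each level.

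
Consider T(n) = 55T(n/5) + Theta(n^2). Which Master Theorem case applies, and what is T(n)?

Master Theorem for T(n) = 55T(n/5) + O(n^2):

a = 55, b = 5, c = 2
log_b(a) = log_5(55) = 2.4899

Case 1: c = 2 < log_5(55) = 2.4899
T(n) = O(n^(log_5 55))

For T(n) = 55T(n/5) + O(n^2): log_5(55) = 2.4899. This is Case 1 of the Master Theorem (c < log_b(a), work dominated by leaves), giving O(n^(log_5 55)).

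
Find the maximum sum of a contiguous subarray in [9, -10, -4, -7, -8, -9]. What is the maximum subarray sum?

Using Kadane's algorithm on [9, -10, -4, -7, -8, -9]:

Scanning through the array:
Position 1 (value -10): max_ending_here = -1, max_so_far = 9
Position 2 (value -4): max_ending_here = -4, max_so_far = 9
Position 3 (value -7): max_ending_here = -7, max_so_far = 9
Position 4 (value -8): max_ending_here = -8, max_so_far = 9
Position 5 (value -9): max_ending_here = -9, max_so_far = 9

Maximum subarray: [9]
Maximum sum: 9

The maximum subarray is [9] with sum 9. This subarray runs from index 0 to index 0.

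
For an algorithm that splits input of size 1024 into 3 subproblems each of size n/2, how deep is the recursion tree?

For divide and conquer with division factor 2:

Problem sizes at each level:
Level 0: 1024
Level 1: 512
Level 2: 256
Level 3: 128
Level 4: 64
Level 5: 32
Level 6: 16
Level 7: 8
Level 8: 4
Level 9: 2
Level 10: 1

The root is level 0 and the size-1 base case is level 10 (the tree spans levels 0 through 10, i.e. 11 levels counting the root), so the depth is the number of divisions: log_2(1024) = 10

The recursion tree depth is log_2(1024) = 10. At each level, the problem size is divided by 2, so it takes 10 divisions to reduce to a base case of size 1. The algorithm makes 3 recursive calls at each level.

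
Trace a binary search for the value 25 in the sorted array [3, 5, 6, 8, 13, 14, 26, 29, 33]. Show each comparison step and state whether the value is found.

Binary search for 25 in [3, 5, 6, 8, 13, 14, 26, 29, 33]:

lo=0, hi=8, mid=4, arr[mid]=13 -> 13 < 25, search right half
lo=5, hi=8, mid=6, arr[mid]=26 -> 26 > 25, search left half
lo=5, hi=5, mid=5, arr[mid]=14 -> 14 < 25, search right half
lo=6 > hi=5, target 25 not found

Binary search determines that 25 is not in the array after 3 comparisons. The search space was exhausted without finding the target.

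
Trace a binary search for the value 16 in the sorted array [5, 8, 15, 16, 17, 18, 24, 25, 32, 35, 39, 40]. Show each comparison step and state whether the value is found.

Binary search for 16 in [5, 8, 15, 16, 17, 18, 24, 25, 32, 35, 39, 40]:

lo=0, hi=11, mid=5, arr[mid]=18 -> 18 > 16, search left half
lo=0, hi=4, mid=2, arr[mid]=15 -> 15 < 16, search right half
lo=3, hi=4, mid=3, arr[mid]=16 -> Found target at index 3!

Binary search finds 16 at index 3 after 3 comparisons. The search repeatedly halves the search space by comparing with the middle element.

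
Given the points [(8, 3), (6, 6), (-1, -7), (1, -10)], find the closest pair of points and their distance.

Computing all pairwise distances among 4 points:

d((8, 3), (6, 6)) = 3.6056 <-- minimum
d((8, 3), (-1, -7)) = 13.4536
d((8, 3), (1, -10)) = 14.7648
d((6, 6), (-1, -7)) = 14.7648
d((6, 6), (1, -10)) = 16.7631
d((-1, -7), (1, -10)) = 3.6056 <-- minimum

Minimum distance: 3.6056 (tie among 2 pairs: (8, 3) and (6, 6); (-1, -7) and (1, -10))

The minimum Euclidean distance is 3.6056. There is a tie: 2 pairs achieve this minimum — (8, 3) and (6, 6); (-1, -7) and (1, -10). Any of these is a valid closest pair. For 4 points, brute-force pairwise comparison is shown above. For large n, the divide-and-conquer algorithm (sort by x, recurse on halves, check the dividing strip) achieves O(n log n).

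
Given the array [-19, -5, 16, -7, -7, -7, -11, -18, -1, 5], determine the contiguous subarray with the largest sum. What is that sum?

Using Kadane's algorithm on [-19, -5, 16, -7, -7, -7, -11, -18, -1, 5]:

Scanning through the array:
Position 1 (value -5): max_ending_here = -5, max_so_far = -5
Position 2 (value 16): max_ending_here = 16, max_so_far = 16
Position 3 (value -7): max_ending_here = 9, max_so_far = 16
Position 4 (value -7): max_ending_here = 2, max_so_far = 16
Position 5 (value -7): max_ending_here = -5, max_so_far = 16
Position 6 (value -11): max_ending_here = -11, max_so_far = 16
Position 7 (value -18): max_ending_here = -18, max_so_far = 16
Position 8 (value -1): max_ending_here = -1, max_so_far = 16
Position 9 (value 5): max_ending_here = 5, max_so_far = 16

Maximum subarray: [16]
Maximum sum: 16

The maximum subarray is [16] with sum 16. This subarray runs from index 2 to index 2.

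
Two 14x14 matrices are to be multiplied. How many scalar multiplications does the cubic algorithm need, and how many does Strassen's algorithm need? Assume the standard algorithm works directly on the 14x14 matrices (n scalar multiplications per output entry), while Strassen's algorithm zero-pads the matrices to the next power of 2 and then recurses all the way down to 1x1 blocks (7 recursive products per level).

Matrix multiplication for 14x14 matrices:

Strassen's algorithm requires power-of-2 dimensions. Pad 14x14 to 16x16 (next power of 2).

Standard algorithm: 14^3 = 2744 multiplications
Strassen's algorithm: 7^(log2(16)) = 7^4 = 2401 multiplications
Savings: 2744 - 2401 = 343 multiplications

Standard: 2744 multiplications (14^3). Strassen: 2401 multiplications (7^4, after padding to 16x16). Strassen reduces 8 recursive multiplications to 7 at each level.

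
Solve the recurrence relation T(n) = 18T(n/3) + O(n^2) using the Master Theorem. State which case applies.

Master Theorem for T(n) = 18T(n/3) + O(n^2):

a = 18, b = 3, c = 2
log_b(a) = log_3(18) = 2.6309

Case 1: c = 2 < log_3(18) = 2.6309
T(n) = O(n^(log_3 18))

For T(n) = 18T(n/3) + O(n^2): log_3(18) = 2.6309. This is Case 1 of the Master Theorem (c < log_b(a), work dominated by leaves), giving O(n^(log_3 18)).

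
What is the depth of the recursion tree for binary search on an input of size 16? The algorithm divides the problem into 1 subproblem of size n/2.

For divide and conquer with division factor 2:

Problem sizes at each level:
Level 0: 16
Level 1: 8
Level 2: 4
Level 3: 2
Level 4: 1

The root is level 0 and the size-1 base case is level 4 (the tree spans levels 0 through 4, i.e. 5 levels counting the root), so the depth is the number of divisions: log_2(16) = 4

The recursion tree depth is log_2(16) = 4. At each level, the problem size is divided by 2, so it takes 4 divisions to reduce to a base case of size 1. The algorithm makes 1 recursive call at each level.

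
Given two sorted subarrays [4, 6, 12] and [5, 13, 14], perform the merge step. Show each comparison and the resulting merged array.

Merging process:

Compare 4 vs 5: take 4 from left. Merged: [4]
Compare 6 vs 5: take 5 from right. Merged: [4, 5]
Compare 6 vs 13: take 6 from left. Merged: [4, 5, 6]
Compare 12 vs 13: take 12 from left. Merged: [4, 5, 6, 12]
Append remaining from right: [13, 14]. Merged: [4, 5, 6, 12, 13, 14]

Final merged array: [4, 5, 6, 12, 13, 14]
Total comparisons: 4

The merged array is [4, 5, 6, 12, 13, 14], requiring 4 comparisons. The merge step runs in O(n) time where n is the total number of elements.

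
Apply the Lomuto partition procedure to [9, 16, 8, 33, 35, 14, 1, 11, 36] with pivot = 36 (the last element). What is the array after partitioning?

Lomuto partition with pivot = 36:

Initial array: [9, 16, 8, 33, 35, 14, 1, 11, 36]

arr[0]=9 <= 36: swap with position 0, array becomes [9, 16, 8, 33, 35, 14, 1, 11, 36]
arr[1]=16 <= 36: swap with position 1, array becomes [9, 16, 8, 33, 35, 14, 1, 11, 36]
arr[2]=8 <= 36: swap with position 2, array becomes [9, 16, 8, 33, 35, 14, 1, 11, 36]
arr[3]=33 <= 36: swap with position 3, array becomes [9, 16, 8, 33, 35, 14, 1, 11, 36]
arr[4]=35 <= 36: swap with position 4, array becomes [9, 16, 8, 33, 35, 14, 1, 11, 36]
arr[5]=14 <= 36: swap with position 5, array becomes [9, 16, 8, 33, 35, 14, 1, 11, 36]
arr[6]=1 <= 36: swap with position 6, array becomes [9, 16, 8, 33, 35, 14, 1, 11, 36]
arr[7]=11 <= 36: swap with position 7, array becomes [9, 16, 8, 33, 35, 14, 1, 11, 36]

Place pivot at position 8: [9, 16, 8, 33, 35, 14, 1, 11, 36]
Pivot position: 8

After partitioning with pivot 36, the array becomes [9, 16, 8, 33, 35, 14, 1, 11, 36]. The pivot is placed at index 8. All elements to the left of the pivot are <= 36, and all elements to the right are > 36.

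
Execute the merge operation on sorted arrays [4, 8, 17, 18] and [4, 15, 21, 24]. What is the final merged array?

Merging process:

Compare 4 vs 4: take 4 from left. Merged: [4]
Compare 8 vs 4: take 4 from right. Merged: [4, 4]
Compare 8 vs 15: take 8 from left. Merged: [4, 4, 8]
Compare 17 vs 15: take 15 from right. Merged: [4, 4, 8, 15]
Compare 17 vs 21: take 17 from left. Merged: [4, 4, 8, 15, 17]
Compare 18 vs 21: take 18 from left. Merged: [4, 4, 8, 15, 17, 18]
Append remaining from right: [21, 24]. Merged: [4, 4, 8, 15, 17, 18, 21, 24]

Final merged array: [4, 4, 8, 15, 17, 18, 21, 24]
Total comparisons: 6

The merged array is [4, 4, 8, 15, 17, 18, 21, 24], requiring 6 comparisons. The merge step runs in O(n) time where n is the total number of elements.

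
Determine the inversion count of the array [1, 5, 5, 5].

Finding inversions in [1, 5, 5, 5]:


Total inversions: 0

The array has 0 inversions. It is already sorted.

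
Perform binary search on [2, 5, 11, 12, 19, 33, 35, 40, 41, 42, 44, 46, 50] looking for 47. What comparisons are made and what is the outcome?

Binary search for 47 in [2, 5, 11, 12, 19, 33, 35, 40, 41, 42, 44, 46, 50]:

lo=0, hi=12, mid=6, arr[mid]=35 -> 35 < 47, search right half
lo=7, hi=12, mid=9, arr[mid]=42 -> 42 < 47, search right half
lo=10, hi=12, mid=11, arr[mid]=46 -> 46 < 47, search right half
lo=12, hi=12, mid=12, arr[mid]=50 -> 50 > 47, search left half
lo=12 > hi=11, target 47 not found

Binary search determines that 47 is not in the array after 4 comparisons. The search space was exhausted without finding the target.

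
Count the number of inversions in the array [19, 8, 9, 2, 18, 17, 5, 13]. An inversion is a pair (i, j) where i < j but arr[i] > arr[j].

Finding inversions in [19, 8, 9, 2, 18, 17, 5, 13]:

(0, 1): arr[0]=19 > arr[1]=8
(0, 2): arr[0]=19 > arr[2]=9
(0, 3): arr[0]=19 > arr[3]=2
(0, 4): arr[0]=19 > arr[4]=18
(0, 5): arr[0]=19 > arr[5]=17
(0, 6): arr[0]=19 > arr[6]=5
(0, 7): arr[0]=19 > arr[7]=13
(1, 3): arr[1]=8 > arr[3]=2
(1, 6): arr[1]=8 > arr[6]=5
(2, 3): arr[2]=9 > arr[3]=2
(2, 6): arr[2]=9 > arr[6]=5
(4, 5): arr[4]=18 > arr[5]=17
(4, 6): arr[4]=18 > arr[6]=5
(4, 7): arr[4]=18 > arr[7]=13
(5, 6): arr[5]=17 > arr[6]=5
(5, 7): arr[5]=17 > arr[7]=13

Total inversions: 16

The array has 16 inversion(s): (0,1), (0,2), (0,3), (0,4), (0,5), (0,6), (0,7), (1,3), (1,6), (2,3), (2,6), (4,5), (4,6), (4,7), (5,6), (5,7). Each pair (i,j) satisfies i < j and arr[i] > arr[j].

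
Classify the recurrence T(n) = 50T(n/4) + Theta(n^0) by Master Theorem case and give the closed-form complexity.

Master Theorem for T(n) = 50T(n/4) + O(n^0):

a = 50, b = 4, c = 0
log_b(a) = log_4(50) = 2.8219

Case 1: c = 0 < log_4(50) = 2.8219
T(n) = O(n^(log_4 50))

For T(n) = 50T(n/4) + O(n^0): log_4(50) = 2.8219. This is Case 1 of the Master Theorem (c < log_b(a), work dominated by leaves), giving O(n^(log_4 50)).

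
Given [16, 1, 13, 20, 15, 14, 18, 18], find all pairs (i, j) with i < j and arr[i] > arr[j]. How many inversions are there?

Finding inversions in [16, 1, 13, 20, 15, 14, 18, 18]:

(0, 1): arr[0]=16 > arr[1]=1
(0, 2): arr[0]=16 > arr[2]=13
(0, 4): arr[0]=16 > arr[4]=15
(0, 5): arr[0]=16 > arr[5]=14
(3, 4): arr[3]=20 > arr[4]=15
(3, 5): arr[3]=20 > arr[5]=14
(3, 6): arr[3]=20 > arr[6]=18
(3, 7): arr[3]=20 > arr[7]=18
(4, 5): arr[4]=15 > arr[5]=14

Total inversions: 9

The array has 9 inversion(s): (0,1), (0,2), (0,4), (0,5), (3,4), (3,5), (3,6), (3,7), (4,5). Each pair (i,j) satisfies i < j and arr[i] > arr[j].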